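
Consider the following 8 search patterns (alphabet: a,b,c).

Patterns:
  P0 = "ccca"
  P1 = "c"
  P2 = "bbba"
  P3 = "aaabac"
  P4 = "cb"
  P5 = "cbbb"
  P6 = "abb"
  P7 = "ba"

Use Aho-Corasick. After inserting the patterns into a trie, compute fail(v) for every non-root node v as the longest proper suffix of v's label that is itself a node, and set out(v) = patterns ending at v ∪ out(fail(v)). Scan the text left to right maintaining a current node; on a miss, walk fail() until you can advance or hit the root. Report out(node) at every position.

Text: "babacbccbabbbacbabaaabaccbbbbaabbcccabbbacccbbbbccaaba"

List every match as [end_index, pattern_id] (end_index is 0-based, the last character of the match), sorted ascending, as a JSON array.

Build automaton:
Trie nodes:
  0='ε' goto a→9 b→5 c→1
  1='c' goto b→15 c→2  ←P1
  2='cc' goto c→3
  3='ccc' goto a→4
  4='ccca' goto ·  ←P0
  5='b' goto a→20 b→6
  6='bb' goto b→7
  7='bbb' goto a→8
  8='bbba' goto ·  ←P2
  9='a' goto a→10 b→18
  10='aa' goto a→11
  11='aaa' goto b→12
  12='aaab' goto a→13
  13='aaaba' goto c→14
  14='aaabac' goto ·  ←P3
  15='cb' goto b→16  ←P4
  16='cbb' goto b→17
  17='cbbb' goto ·  ←P5
  18='ab' goto b→19
  19='abb' goto ·  ←P6
  20='ba' goto ·  ←P7

BFS fail/out derivation:
  n1('c'): parent n0 fail=0; on 'c' 0 → fail=0;  out {1}∪∅={1}
  n5('b'): parent n0 fail=0; on 'b' 0 → fail=0;  out ∅∪∅=∅
  n9('a'): parent n0 fail=0; on 'a' 0 → fail=0;  out ∅∪∅=∅
  n2('cc'): parent n1 fail=0; on 'c' 0 → fail=1;  out ∅∪{1}={1}
  n6('bb'): parent n5 fail=0; on 'b' 0 → fail=5;  out ∅∪∅=∅
  n10('aa'): parent n9 fail=0; on 'a' 0 → fail=9;  out ∅∪∅=∅
  n15('cb'): parent n1 fail=0; on 'b' 0 → fail=5;  out {4}∪∅={4}
  n18('ab'): parent n9 fail=0; on 'b' 0 → fail=5;  out ∅∪∅=∅
  n20('ba'): parent n5 fail=0; on 'a' 0 → fail=9;  out {7}∪∅={7}
  n3('ccc'): parent n2 fail=1; on 'c' 1 → fail=2;  out ∅∪{1}={1}
  n7('bbb'): parent n6 fail=5; on 'b' 5 → fail=6;  out ∅∪∅=∅
  n11('aaa'): parent n10 fail=9; on 'a' 9 → fail=10;  out ∅∪∅=∅
  n16('cbb'): parent n15 fail=5; on 'b' 5 → fail=6;  out ∅∪∅=∅
  n19('abb'): parent n18 fail=5; on 'b' 5 → fail=6;  out {6}∪∅={6}
  n4('ccca'): parent n3 fail=2; on 'a' 2→1→0 → fail=9;  out {0}∪∅={0}
  n8('bbba'): parent n7 fail=6; on 'a' 6→5 → fail=20;  out {2}∪{7}={2,7}
  n12('aaab'): parent n11 fail=10; on 'b' 10→9 → fail=18;  out ∅∪∅=∅
  n17('cbbb'): parent n16 fail=6; on 'b' 6 → fail=7;  out {5}∪∅={5}
  n13('aaaba'): parent n12 fail=18; on 'a' 18→5 → fail=20;  out ∅∪{7}={7}
  n14('aaabac'): parent n13 fail=20; on 'c' 20→9→0 → fail=1;  out {3}∪{1}={1,3}

Scan:
[0] read 'b'  n0⇒n5
[1] read 'a'  n5⇒n20  ** P7@[0:1]
[2] read 'b'  n20⇒n18 ·f
[3] read 'a'  n18⇒n20 ·f  ** P7@[2:3]
[4] read 'c'  n20⇒n1 ·f  ** P1@[4:4]
[5] read 'b'  n1⇒n15  ** P4@[4:5]
[6] read 'c'  n15⇒n1 ·f  ** P1@[6:6]
[7] read 'c'  n1⇒n2  ** P1@[7:7]
[8] read 'b'  n2⇒n15 ·f  ** P4@[7:8]
[9] read 'a'  n15⇒n20 ·f  ** P7@[8:9]
[10] read 'b'  n20⇒n18 ·f
[11] read 'b'  n18⇒n19  ** P6@[9:11]
[12] read 'b'  n19⇒n7 ·f
[13] read 'a'  n7⇒n8  ** P2@[10:13],P7@[12:13]
[14] read 'c'  n8⇒n1 ·f  ** P1@[14:14]
[15] read 'b'  n1⇒n15  ** P4@[14:15]
[16] read 'a'  n15⇒n20 ·f  ** P7@[15:16]
[17] read 'b'  n20⇒n18 ·f
[18] read 'a'  n18⇒n20 ·f  ** P7@[17:18]
[19] read 'a'  n20⇒n10 ·f
[20] read 'a'  n10⇒n11
[21] read 'b'  n11⇒n12
[22] read 'a'  n12⇒n13  ** P7@[21:22]
[23] read 'c'  n13⇒n14  ** P1@[23:23],P3@[18:23]
[24] read 'c'  n14⇒n2 ·f  ** P1@[24:24]
[25] read 'b'  n2⇒n15 ·f  ** P4@[24:25]
[26] read 'b'  n15⇒n16
[27] read 'b'  n16⇒n17  ** P5@[24:27]
[28] read 'b'  n17⇒n7 ·f
[29] read 'a'  n7⇒n8  ** P2@[26:29],P7@[28:29]
[30] read 'a'  n8⇒n10 ·f
[31] read 'b'  n10⇒n18 ·f
[32] read 'b'  n18⇒n19  ** P6@[30:32]
[33] read 'c'  n19⇒n1 ·f  ** P1@[33:33]
[34] read 'c'  n1⇒n2  ** P1@[34:34]
[35] read 'c'  n2⇒n3  ** P1@[35:35]
[36] read 'a'  n3⇒n4  ** P0@[33:36]
[37] read 'b'  n4⇒n18 ·f
[38] read 'b'  n18⇒n19  ** P6@[36:38]
[39] read 'b'  n19⇒n7 ·f
[40] read 'a'  n7⇒n8  ** P2@[37:40],P7@[39:40]
[41] read 'c'  n8⇒n1 ·f  ** P1@[41:41]
[42] read 'c'  n1⇒n2  ** P1@[42:42]
[43] read 'c'  n2⇒n3  ** P1@[43:43]
[44] read 'b'  n3⇒n15 ·f  ** P4@[43:44]
[45] read 'b'  n15⇒n16
[46] read 'b'  n16⇒n17  ** P5@[43:46]
[47] read 'b'  n17⇒n7 ·f
[48] read 'c'  n7⇒n1 ·f  ** P1@[48:48]
[49] read 'c'  n1⇒n2  ** P1@[49:49]
[50] read 'a'  n2⇒n9 ·f
[51] read 'a'  n9⇒n10
[52] read 'b'  n10⇒n18 ·f
[53] read 'a'  n18⇒n20 ·f  ** P7@[52:53]

All matches (sorted): [[1,7],[3,7],[4,1],[5,4],[6,1],[7,1],[8,4],[9,7],[11,6],[13,2],[13,7],[14,1],[15,4],[16,7],[18,7],[22,7],[23,1],[23,3],[24,1],[25,4],[27,5],[29,2],[29,7],[32,6],[33,1],[34,1],[35,1],[36,0],[38,6],[40,2],[40,7],[41,1],[42,1],[43,1],[44,4],[46,5],[48,1],[49,1],[53,7]]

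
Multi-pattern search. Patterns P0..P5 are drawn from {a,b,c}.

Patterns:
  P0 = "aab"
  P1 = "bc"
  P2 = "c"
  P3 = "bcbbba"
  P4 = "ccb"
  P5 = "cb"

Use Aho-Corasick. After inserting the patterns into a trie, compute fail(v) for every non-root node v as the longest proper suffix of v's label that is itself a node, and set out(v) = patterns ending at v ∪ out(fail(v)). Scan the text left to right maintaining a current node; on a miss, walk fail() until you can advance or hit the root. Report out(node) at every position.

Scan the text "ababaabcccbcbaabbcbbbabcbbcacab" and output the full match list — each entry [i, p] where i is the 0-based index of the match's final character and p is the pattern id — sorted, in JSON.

Build:
Trie (insert patterns):
  0='ε' goto a→1 b→4 c→6
  1='a' goto a→2
  2='aa' goto b→3
  3='aab' goto ·  ←P0
  4='b' goto c→5
  5='bc' goto b→7  ←P1
  6='c' goto b→13 c→11  ←P2
  7='bcb' goto b→8
  8='bcbb' goto b→9
  9='bcbbb' goto a→10
  10='bcbbba' goto ·  ←P3
  11='cc' goto b→12
  12='ccb' goto ·  ←P4
  13='cb' goto ·  ←P5

BFS fail/out derivation:
  n1('a'): parent n0 fail=0; on 'a' 0 → fail=0;  out ∅∪∅=∅
  n4('b'): parent n0 fail=0; on 'b' 0 → fail=0;  out ∅∪∅=∅
  n6('c'): parent n0 fail=0; on 'c' 0 → fail=0;  out {2}∪∅={2}
  n2('aa'): parent n1 fail=0; on 'a' 0 → fail=1;  out ∅∪∅=∅
  n5('bc'): parent n4 fail=0; on 'c' 0 → fail=6;  out {1}∪{2}={1,2}
  n11('cc'): parent n6 fail=0; on 'c' 0 → fail=6;  out ∅∪{2}={2}
  n13('cb'): parent n6 fail=0; on 'b' 0 → fail=4;  out {5}∪∅={5}
  n3('aab'): parent n2 fail=1; on 'b' 1→0 → fail=4;  out {0}∪∅={0}
  n7('bcb'): parent n5 fail=6; on 'b' 6 → fail=13;  out ∅∪{5}={5}
  n12('ccb'): parent n11 fail=6; on 'b' 6 → fail=13;  out {4}∪{5}={4,5}
  n8('bcbb'): parent n7 fail=13; on 'b' 13→4→0 → fail=4;  out ∅∪∅=∅
  n9('bcbbb'): parent n8 fail=4; on 'b' 4→0 → fail=4;  out ∅∪∅=∅
  n10('bcbbba'): parent n9 fail=4; on 'a' 4→0 → fail=1;  out {3}∪∅={3}

Scan:
[0] read 'a'  n0⇒n1
[1] read 'b'  n1⇒n4 (fail-walked)
[2] read 'a'  n4⇒n1 (fail-walked)
[3] read 'b'  n1⇒n4 (fail-walked)
[4] read 'a'  n4⇒n1 (fail-walked)
[5] read 'a'  n1⇒n2
[6] read 'b'  n2⇒n3  emit P0@[4:6]
[7] read 'c'  n3⇒n5 (fail-walked)  emit P1@[6:7],P2@[7:7]
[8] read 'c'  n5⇒n11 (fail-walked)  emit P2@[8:8]
[9] read 'c'  n11⇒n11 (fail-walked)  emit P2@[9:9]
[10] read 'b'  n11⇒n12  emit P4@[8:10],P5@[9:10]
[11] read 'c'  n12⇒n5 (fail-walked)  emit P1@[10:11],P2@[11:11]
[12] read 'b'  n5⇒n7  emit P5@[11:12]
[13] read 'a'  n7⇒n1 (fail-walked)
[14] read 'a'  n1⇒n2
[15] read 'b'  n2⇒n3  emit P0@[13:15]
[16] read 'b'  n3⇒n4 (fail-walked)
[17] read 'c'  n4⇒n5  emit P1@[16:17],P2@[17:17]
[18] read 'b'  n5⇒n7  emit P5@[17:18]
[19] read 'b'  n7⇒n8
[20] read 'b'  n8⇒n9
[21] read 'a'  n9⇒n10  emit P3@[16:21]
[22] read 'b'  n10⇒n4 (fail-walked)
[23] read 'c'  n4⇒n5  emit P1@[22:23],P2@[23:23]
[24] read 'b'  n5⇒n7  emit P5@[23:24]
[25] read 'b'  n7⇒n8
[26] read 'c'  n8⇒n5 (fail-walked)  emit P1@[25:26],P2@[26:26]
[27] read 'a'  n5⇒n1 (fail-walked)
[28] read 'c'  n1⇒n6 (fail-walked)  emit P2@[28:28]
[29] read 'a'  n6⇒n1 (fail-walked)
[30] read 'b'  n1⇒n4 (fail-walked)

Matches: [[6,0],[7,1],[7,2],[8,2],[9,2],[10,4],[10,5],[11,1],[11,2],[12,5],[15,0],[17,1],[17,2],[18,5],[21,3],[23,1],[23,2],[24,5],[26,1],[26,2],[28,2]]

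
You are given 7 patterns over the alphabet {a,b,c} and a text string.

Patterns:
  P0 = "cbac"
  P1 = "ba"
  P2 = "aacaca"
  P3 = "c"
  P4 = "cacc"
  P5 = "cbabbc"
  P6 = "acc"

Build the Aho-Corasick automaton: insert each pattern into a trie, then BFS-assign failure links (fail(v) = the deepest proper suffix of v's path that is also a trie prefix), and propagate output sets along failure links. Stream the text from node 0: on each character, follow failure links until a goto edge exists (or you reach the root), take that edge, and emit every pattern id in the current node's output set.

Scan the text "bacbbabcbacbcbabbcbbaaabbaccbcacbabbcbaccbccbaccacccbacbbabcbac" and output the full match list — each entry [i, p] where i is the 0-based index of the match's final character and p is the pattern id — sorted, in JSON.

Build automaton:
Trie (insert patterns):
  0='ε' goto a→7 b→5 c→1
  1='c' goto a→13 b→2  ←P3
  2='cb' goto a→3
  3='cba' goto b→16 c→4
  4='cbac' goto ·  ←P0
  5='b' goto a→6
  6='ba' goto ·  ←P1
  7='a' goto a→8 c→19
  8='aa' goto c→9
  9='aac' goto a→10
  10='aaca' goto c→11
  11='aacac' goto a→12
  12='aacaca' goto ·  ←P2
  13='ca' goto c→14
  14='cac' goto c→15
  15='cacc' goto ·  ←P4
  16='cbab' goto b→17
  17='cbabb' goto c→18
  18='cbabbc' goto ·  ←P5
  19='ac' goto c→20
  20='acc' goto ·  ←P6

Failure links (BFS by depth):
  n1('c'): parent n0 fail=0; on 'c' 0 → fail=0;  out {3}∪∅={3}
  n5('b'): parent n0 fail=0; on 'b' 0 → fail=0;  out ∅∪∅=∅
  n7('a'): parent n0 fail=0; on 'a' 0 → fail=0;  out ∅∪∅=∅
  n2('cb'): parent n1 fail=0; on 'b' 0 → fail=5;  out ∅∪∅=∅
  n6('ba'): parent n5 fail=0; on 'a' 0 → fail=7;  out {1}∪∅={1}
  n8('aa'): parent n7 fail=0; on 'a' 0 → fail=7;  out ∅∪∅=∅
  n13('ca'): parent n1 fail=0; on 'a' 0 → fail=7;  out ∅∪∅=∅
  n19('ac'): parent n7 fail=0; on 'c' 0 → fail=1;  out ∅∪{3}={3}
  n3('cba'): parent n2 fail=5; on 'a' 5 → fail=6;  out ∅∪{1}={1}
  n9('aac'): parent n8 fail=7; on 'c' 7 → fail=19;  out ∅∪{3}={3}
  n14('cac'): parent n13 fail=7; on 'c' 7 → fail=19;  out ∅∪{3}={3}
  n20('acc'): parent n19 fail=1; on 'c' 1→0 → fail=1;  out {6}∪{3}={3,6}
  n4('cbac'): parent n3 fail=6; on 'c' 6→7 → fail=19;  out {0}∪{3}={0,3}
  n10('aaca'): parent n9 fail=19; on 'a' 19→1 → fail=13;  out ∅∪∅=∅
  n15('cacc'): parent n14 fail=19; on 'c' 19 → fail=20;  out {4}∪{3,6}={3,4,6}
  n16('cbab'): parent n3 fail=6; on 'b' 6→7→0 → fail=5;  out ∅∪∅=∅
  n11('aacac'): parent n10 fail=13; on 'c' 13 → fail=14;  out ∅∪{3}={3}
  n17('cbabb'): parent n16 fail=5; on 'b' 5→0 → fail=5;  out ∅∪∅=∅
  n12('aacaca'): parent n11 fail=14; on 'a' 14→19→1 → fail=13;  out {2}∪∅={2}
  n18('cbabbc'): parent n17 fail=5; on 'c' 5→0 → fail=1;  out {5}∪{3}={3,5}

Text stream:
[0] read 'b'  n0⇒n5
[1] read 'a'  n5⇒n6  → match P1@[0:1]
[2] read 'c'  n6⇒n19 ·f  → match P3@[2:2]
[3] read 'b'  n19⇒n2 ·f
[4] read 'b'  n2⇒n5 ·f
[5] read 'a'  n5⇒n6  → match P1@[4:5]
[6] read 'b'  n6⇒n5 ·f
[7] read 'c'  n5⇒n1 ·f  → match P3@[7:7]
[8] read 'b'  n1⇒n2
[9] read 'a'  n2⇒n3  → match P1@[8:9]
[10] read 'c'  n3⇒n4  → match P0@[7:10],P3@[10:10]
[11] read 'b'  n4⇒n2 ·f
[12] read 'c'  n2⇒n1 ·f  → match P3@[12:12]
[13] read 'b'  n1⇒n2
[14] read 'a'  n2⇒n3  → match P1@[13:14]
[15] read 'b'  n3⇒n16
[16] read 'b'  n16⇒n17
[17] read 'c'  n17⇒n18  → match P3@[17:17],P5@[12:17]
[18] read 'b'  n18⇒n2 ·f
[19] read 'b'  n2⇒n5 ·f
[20] read 'a'  n5⇒n6  → match P1@[19:20]
[21] read 'a'  n6⇒n8 ·f
[22] read 'a'  n8⇒n8 ·f
[23] read 'b'  n8⇒n5 ·f
[24] read 'b'  n5⇒n5 ·f
[25] read 'a'  n5⇒n6  → match P1@[24:25]
[26] read 'c'  n6⇒n19 ·f  → match P3@[26:26]
[27] read 'c'  n19⇒n20  → match P3@[27:27],P6@[25:27]
[28] read 'b'  n20⇒n2 ·f
[29] read 'c'  n2⇒n1 ·f  → match P3@[29:29]
[30] read 'a'  n1⇒n13
[31] read 'c'  n13⇒n14  → match P3@[31:31]
[32] read 'b'  n14⇒n2 ·f
[33] read 'a'  n2⇒n3  → match P1@[32:33]
[34] read 'b'  n3⇒n16
[35] read 'b'  n16⇒n17
[36] read 'c'  n17⇒n18  → match P3@[36:36],P5@[31:36]
[37] read 'b'  n18⇒n2 ·f
[38] read 'a'  n2⇒n3  → match P1@[37:38]
[39] read 'c'  n3⇒n4  → match P0@[36:39],P3@[39:39]
[40] read 'c'  n4⇒n20 ·f  → match P3@[40:40],P6@[38:40]
[41] read 'b'  n20⇒n2 ·f
[42] read 'c'  n2⇒n1 ·f  → match P3@[42:42]
[43] read 'c'  n1⇒n1 ·f  → match P3@[43:43]
[44] read 'b'  n1⇒n2
[45] read 'a'  n2⇒n3  → match P1@[44:45]
[46] read 'c'  n3⇒n4  → match P0@[43:46],P3@[46:46]
[47] read 'c'  n4⇒n20 ·f  → match P3@[47:47],P6@[45:47]
[48] read 'a'  n20⇒n13 ·f
[49] read 'c'  n13⇒n14  → match P3@[49:49]
[50] read 'c'  n14⇒n15  → match P3@[50:50],P4@[47:50],P6@[48:50]
[51] read 'c'  n15⇒n1 ·f  → match P3@[51:51]
[52] read 'b'  n1⇒n2
[53] read 'a'  n2⇒n3  → match P1@[52:53]
[54] read 'c'  n3⇒n4  → match P0@[51:54],P3@[54:54]
[55] read 'b'  n4⇒n2 ·f
[56] read 'b'  n2⇒n5 ·f
[57] read 'a'  n5⇒n6  → match P1@[56:57]
[58] read 'b'  n6⇒n5 ·f
[59] read 'c'  n5⇒n1 ·f  → match P3@[59:59]
[60] read 'b'  n1⇒n2
[61] read 'a'  n2⇒n3  → match P1@[60:61]
[62] read 'c'  n3⇒n4  → match P0@[59:62],P3@[62:62]

Result: [[1,1],[2,3],[5,1],[7,3],[9,1],[10,0],[10,3],[12,3],[14,1],[17,3],[17,5],[20,1],[25,1],[26,3],[27,3],[27,6],[29,3],[31,3],[33,1],[36,3],[36,5],[38,1],[39,0],[39,3],[40,3],[40,6],[42,3],[43,3],[45,1],[46,0],[46,3],[47,3],[47,6],[49,3],[50,3],[50,4],[50,6],[51,3],[53,1],[54,0],[54,3],[57,1],[59,3],[61,1],[62,0],[62,3]]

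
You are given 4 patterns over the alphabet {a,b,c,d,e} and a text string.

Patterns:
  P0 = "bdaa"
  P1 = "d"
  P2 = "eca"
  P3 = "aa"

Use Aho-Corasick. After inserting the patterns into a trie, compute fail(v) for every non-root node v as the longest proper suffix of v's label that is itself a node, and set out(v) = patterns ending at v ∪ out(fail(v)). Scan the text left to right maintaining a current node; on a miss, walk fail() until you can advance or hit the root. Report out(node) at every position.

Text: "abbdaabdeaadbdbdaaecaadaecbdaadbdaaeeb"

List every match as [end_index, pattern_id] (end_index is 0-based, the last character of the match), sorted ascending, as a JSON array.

Build automaton:
Trie nodes:
  n0 'ε': a→9 b→1 d→5 e→6
  n1 'b': d→2
  n2 'bd': a→3
  n3 'bda': a→4
  n4 'bdaa': ·  ←P0
  n5 'd': ·  ←P1
  n6 'e': c→7
  n7 'ec': a→8
  n8 'eca': ·  ←P2
  n9 'a': a→10
  n10 'aa': ·  ←P3

BFS fail/out derivation:
  n1('b'): parent n0 fail=0; on 'b' 0 → fail=0;  out ∅∪∅=∅
  n5('d'): parent n0 fail=0; on 'd' 0 → fail=0;  out {1}∪∅={1}
  n6('e'): parent n0 fail=0; on 'e' 0 → fail=0;  out ∅∪∅=∅
  n9('a'): parent n0 fail=0; on 'a' 0 → fail=0;  out ∅∪∅=∅
  n2('bd'): parent n1 fail=0; on 'd' 0 → fail=5;  out ∅∪{1}={1}
  n7('ec'): parent n6 fail=0; on 'c' 0 → fail=0;  out ∅∪∅=∅
  n10('aa'): parent n9 fail=0; on 'a' 0 → fail=9;  out {3}∪∅={3}
  n3('bda'): parent n2 fail=5; on 'a' 5→0 → fail=9;  out ∅∪∅=∅
  n8('eca'): parent n7 fail=0; on 'a' 0 → fail=9;  out {2}∪∅={2}
  n4('bdaa'): parent n3 fail=9; on 'a' 9 → fail=10;  out {0}∪{3}={0,3}

Run:
pos 0 'a': at 9
pos 1 'b': at 1 (via fail)
pos 2 'b': at 1 (via fail)
pos 3 'd': at 2  ** P1@[3:3]
pos 4 'a': at 3
pos 5 'a': at 4  ** P0@[2:5],P3@[4:5]
pos 6 'b': at 1 (via fail)
pos 7 'd': at 2  ** P1@[7:7]
pos 8 'e': at 6 (via fail)
pos 9 'a': at 9 (via fail)
pos 10 'a': at 10  ** P3@[9:10]
pos 11 'd': at 5 (via fail)  ** P1@[11:11]
pos 12 'b': at 1 (via fail)
pos 13 'd': at 2  ** P1@[13:13]
pos 14 'b': at 1 (via fail)
pos 15 'd': at 2  ** P1@[15:15]
pos 16 'a': at 3
pos 17 'a': at 4  ** P0@[14:17],P3@[16:17]
pos 18 'e': at 6 (via fail)
pos 19 'c': at 7
pos 20 'a': at 8  ** P2@[18:20]
pos 21 'a': at 10 (via fail)  ** P3@[20:21]
pos 22 'd': at 5 (via fail)  ** P1@[22:22]
pos 23 'a': at 9 (via fail)
pos 24 'e': at 6 (via fail)
pos 25 'c': at 7
pos 26 'b': at 1 (via fail)
pos 27 'd': at 2  ** P1@[27:27]
pos 28 'a': at 3
pos 29 'a': at 4  ** P0@[26:29],P3@[28:29]
pos 30 'd': at 5 (via fail)  ** P1@[30:30]
pos 31 'b': at 1 (via fail)
pos 32 'd': at 2  ** P1@[32:32]
pos 33 'a': at 3
pos 34 'a': at 4  ** P0@[31:34],P3@[33:34]
pos 35 'e': at 6 (via fail)
pos 36 'e': at 6 (via fail)
pos 37 'b': at 1 (via fail)

Matches: [[3,1],[5,0],[5,3],[7,1],[10,3],[11,1],[13,1],[15,1],[17,0],[17,3],[20,2],[21,3],[22,1],[27,1],[29,0],[29,3],[30,1],[32,1],[34,0],[34,3]]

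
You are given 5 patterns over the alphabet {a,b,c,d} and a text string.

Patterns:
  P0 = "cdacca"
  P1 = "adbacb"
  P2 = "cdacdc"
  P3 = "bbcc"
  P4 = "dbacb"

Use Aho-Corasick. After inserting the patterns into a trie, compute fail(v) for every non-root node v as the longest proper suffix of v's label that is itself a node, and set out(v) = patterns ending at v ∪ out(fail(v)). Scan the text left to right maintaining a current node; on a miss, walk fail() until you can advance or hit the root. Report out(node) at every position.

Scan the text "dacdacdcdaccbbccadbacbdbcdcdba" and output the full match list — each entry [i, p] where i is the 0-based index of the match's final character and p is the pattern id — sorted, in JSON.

Build:
Trie (insert patterns):
  0='ε' goto a→7 b→15 c→1 d→19
  1='c' goto d→2
  2='cd' goto a→3
  3='cda' goto c→4
  4='cdac' goto c→5 d→13
  5='cdacc' goto a→6
  6='cdacca' goto ·  ←P0
  7='a' goto d→8
  8='ad' goto b→9
  9='adb' goto a→10
  10='adba' goto c→11
  11='adbac' goto b→12
  12='adbacb' goto ·  ←P1
  13='cdacd' goto c→14
  14='cdacdc' goto ·  ←P2
  15='b' goto b→16
  16='bb' goto c→17
  17='bbc' goto c→18
  18='bbcc' goto ·  ←P3
  19='d' goto b→20
  20='db' goto a→21
  21='dba' goto c→22
  22='dbac' goto b→23
  23='dbacb' goto ·  ←P4

BFS fail/out derivation:
  n1('c'): parent n0 fail=0; on 'c' 0 → fail=0;  out ∅∪∅=∅
  n7('a'): parent n0 fail=0; on 'a' 0 → fail=0;  out ∅∪∅=∅
  n15('b'): parent n0 fail=0; on 'b' 0 → fail=0;  out ∅∪∅=∅
  n19('d'): parent n0 fail=0; on 'd' 0 → fail=0;  out ∅∪∅=∅
  n2('cd'): parent n1 fail=0; on 'd' 0 → fail=19;  out ∅∪∅=∅
  n8('ad'): parent n7 fail=0; on 'd' 0 → fail=19;  out ∅∪∅=∅
  n16('bb'): parent n15 fail=0; on 'b' 0 → fail=15;  out ∅∪∅=∅
  n20('db'): parent n19 fail=0; on 'b' 0 → fail=15;  out ∅∪∅=∅
  n3('cda'): parent n2 fail=19; on 'a' 19→0 → fail=7;  out ∅∪∅=∅
  n9('adb'): parent n8 fail=19; on 'b' 19 → fail=20;  out ∅∪∅=∅
  n17('bbc'): parent n16 fail=15; on 'c' 15→0 → fail=1;  out ∅∪∅=∅
  n21('dba'): parent n20 fail=15; on 'a' 15→0 → fail=7;  out ∅∪∅=∅
  n4('cdac'): parent n3 fail=7; on 'c' 7→0 → fail=1;  out ∅∪∅=∅
  n10('adba'): parent n9 fail=20; on 'a' 20 → fail=21;  out ∅∪∅=∅
  n18('bbcc'): parent n17 fail=1; on 'c' 1→0 → fail=1;  out {3}∪∅={3}
  n22('dbac'): parent n21 fail=7; on 'c' 7→0 → fail=1;  out ∅∪∅=∅
  n5('cdacc'): parent n4 fail=1; on 'c' 1→0 → fail=1;  out ∅∪∅=∅
  n11('adbac'): parent n10 fail=21; on 'c' 21 → fail=22;  out ∅∪∅=∅
  n13('cdacd'): parent n4 fail=1; on 'd' 1 → fail=2;  out ∅∪∅=∅
  n23('dbacb'): parent n22 fail=1; on 'b' 1→0 → fail=15;  out {4}∪∅={4}
  n6('cdacca'): parent n5 fail=1; on 'a' 1→0 → fail=7;  out {0}∪∅={0}
  n12('adbacb'): parent n11 fail=22; on 'b' 22 → fail=23;  out {1}∪{4}={1,4}
  n14('cdacdc'): parent n13 fail=2; on 'c' 2→19→0 → fail=1;  out {2}∪∅={2}

Run:
[0] read 'd'  n0⇒n19
[1] read 'a'  n19⇒n7 ·f
[2] read 'c'  n7⇒n1 ·f
[3] read 'd'  n1⇒n2
[4] read 'a'  n2⇒n3
[5] read 'c'  n3⇒n4
[6] read 'd'  n4⇒n13
[7] read 'c'  n13⇒n14  → match P2@[2:7]
[8] read 'd'  n14⇒n2 ·f
[9] read 'a'  n2⇒n3
[10] read 'c'  n3⇒n4
[11] read 'c'  n4⇒n5
[12] read 'b'  n5⇒n15 ·f
[13] read 'b'  n15⇒n16
[14] read 'c'  n16⇒n17
[15] read 'c'  n17⇒n18  → match P3@[12:15]
[16] read 'a'  n18⇒n7 ·f
[17] read 'd'  n7⇒n8
[18] read 'b'  n8⇒n9
[19] read 'a'  n9⇒n10
[20] read 'c'  n10⇒n11
[21] read 'b'  n11⇒n12  → match P1@[16:21],P4@[17:21]
[22] read 'd'  n12⇒n19 ·f
[23] read 'b'  n19⇒n20
[24] read 'c'  n20⇒n1 ·f
[25] read 'd'  n1⇒n2
[26] read 'c'  n2⇒n1 ·f
[27] read 'd'  n1⇒n2
[28] read 'b'  n2⇒n20 ·f
[29] read 'a'  n20⇒n21

All matches (sorted): [[7,2],[15,3],[21,1],[21,4]]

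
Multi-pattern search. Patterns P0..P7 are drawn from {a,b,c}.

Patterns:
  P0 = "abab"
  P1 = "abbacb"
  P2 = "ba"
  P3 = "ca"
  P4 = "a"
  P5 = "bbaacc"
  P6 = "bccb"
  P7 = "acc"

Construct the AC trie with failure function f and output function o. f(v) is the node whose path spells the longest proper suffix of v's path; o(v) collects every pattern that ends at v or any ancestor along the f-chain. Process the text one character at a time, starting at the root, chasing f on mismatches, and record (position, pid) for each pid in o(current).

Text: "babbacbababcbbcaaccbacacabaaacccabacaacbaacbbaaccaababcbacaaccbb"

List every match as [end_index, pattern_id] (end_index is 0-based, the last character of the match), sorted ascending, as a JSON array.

Build automaton:
Trie (insert patterns):
  n0 'ε': a→1 b→9 c→11
  n1 'a': b→2 c→21  [P4 ends]
  n2 'ab': a→3 b→5
  n3 'aba': b→4
  n4 'abab': ·  [P0 ends]
  n5 'abb': a→6
  n6 'abba': c→7
  n7 'abbac': b→8
  n8 'abbacb': ·  [P1 ends]
  n9 'b': a→10 b→13 c→18
  n10 'ba': ·  [P2 ends]
  n11 'c': a→12
  n12 'ca': ·  [P3 ends]
  n13 'bb': a→14
  n14 'bba': a→15
  n15 'bbaa': c→16
  n16 'bbaac': c→17
  n17 'bbaacc': ·  [P5 ends]
  n18 'bc': c→19
  n19 'bcc': b→20
  n20 'bccb': ·  [P6 ends]
  n21 'ac': c→22
  n22 'acc': ·  [P7 ends]

BFS fail/out derivation:
  n1('a'): parent n0 fail=0; on 'a' 0 → fail=0;  out {4}∪∅={4}
  n9('b'): parent n0 fail=0; on 'b' 0 → fail=0;  out ∅∪∅=∅
  n11('c'): parent n0 fail=0; on 'c' 0 → fail=0;  out ∅∪∅=∅
  n2('ab'): parent n1 fail=0; on 'b' 0 → fail=9;  out ∅∪∅=∅
  n10('ba'): parent n9 fail=0; on 'a' 0 → fail=1;  out {2}∪{4}={2,4}
  n12('ca'): parent n11 fail=0; on 'a' 0 → fail=1;  out {3}∪{4}={3,4}
  n13('bb'): parent n9 fail=0; on 'b' 0 → fail=9;  out ∅∪∅=∅
  n18('bc'): parent n9 fail=0; on 'c' 0 → fail=11;  out ∅∪∅=∅
  n21('ac'): parent n1 fail=0; on 'c' 0 → fail=11;  out ∅∪∅=∅
  n3('aba'): parent n2 fail=9; on 'a' 9 → fail=10;  out ∅∪{2,4}={2,4}
  n5('abb'): parent n2 fail=9; on 'b' 9 → fail=13;  out ∅∪∅=∅
  n14('bba'): parent n13 fail=9; on 'a' 9 → fail=10;  out ∅∪{2,4}={2,4}
  n19('bcc'): parent n18 fail=11; on 'c' 11→0 → fail=11;  out ∅∪∅=∅
  n22('acc'): parent n21 fail=11; on 'c' 11→0 → fail=11;  out {7}∪∅={7}
  n4('abab'): parent n3 fail=10; on 'b' 10→1 → fail=2;  out {0}∪∅={0}
  n6('abba'): parent n5 fail=13; on 'a' 13 → fail=14;  out ∅∪{2,4}={2,4}
  n15('bbaa'): parent n14 fail=10; on 'a' 10→1→0 → fail=1;  out ∅∪{4}={4}
  n20('bccb'): parent n19 fail=11; on 'b' 11→0 → fail=9;  out {6}∪∅={6}
  n7('abbac'): parent n6 fail=14; on 'c' 14→10→1 → fail=21;  out ∅∪∅=∅
  n16('bbaac'): parent n15 fail=1; on 'c' 1 → fail=21;  out ∅∪∅=∅
  n8('abbacb'): parent n7 fail=21; on 'b' 21→11→0 → fail=9;  out {1}∪∅={1}
  n17('bbaacc'): parent n16 fail=21; on 'c' 21 → fail=22;  out {5}∪{7}={5,7}

Text stream:
i=0 'b': node 0→9
i=1 'a': node 9→10  ** P2@[0:1],P4@[1:1]
i=2 'b': node 10→2 (via fail)
i=3 'b': node 2→5
i=4 'a': node 5→6  ** P2@[3:4],P4@[4:4]
i=5 'c': node 6→7
i=6 'b': node 7→8  ** P1@[1:6]
i=7 'a': node 8→10 (via fail)  ** P2@[6:7],P4@[7:7]
i=8 'b': node 10→2 (via fail)
i=9 'a': node 2→3  ** P2@[8:9],P4@[9:9]
i=10 'b': node 3→4  ** P0@[7:10]
i=11 'c': node 4→18 (via fail)
i=12 'b': node 18→9 (via fail)
i=13 'b': node 9→13
i=14 'c': node 13→18 (via fail)
i=15 'a': node 18→12 (via fail)  ** P3@[14:15],P4@[15:15]
i=16 'a': node 12→1 (via fail)  ** P4@[16:16]
i=17 'c': node 1→21
i=18 'c': node 21→22  ** P7@[16:18]
i=19 'b': node 22→9 (via fail)
i=20 'a': node 9→10  ** P2@[19:20],P4@[20:20]
i=21 'c': node 10→21 (via fail)
i=22 'a': node 21→12 (via fail)  ** P3@[21:22],P4@[22:22]
i=23 'c': node 12→21 (via fail)
i=24 'a': node 21→12 (via fail)  ** P3@[23:24],P4@[24:24]
i=25 'b': node 12→2 (via fail)
i=26 'a': node 2→3  ** P2@[25:26],P4@[26:26]
i=27 'a': node 3→1 (via fail)  ** P4@[27:27]
i=28 'a': node 1→1 (via fail)  ** P4@[28:28]
i=29 'c': node 1→21
i=30 'c': node 21→22  ** P7@[28:30]
i=31 'c': node 22→11 (via fail)
i=32 'a': node 11→12  ** P3@[31:32],P4@[32:32]
i=33 'b': node 12→2 (via fail)
i=34 'a': node 2→3  ** P2@[33:34],P4@[34:34]
i=35 'c': node 3→21 (via fail)
i=36 'a': node 21→12 (via fail)  ** P3@[35:36],P4@[36:36]
i=37 'a': node 12→1 (via fail)  ** P4@[37:37]
i=38 'c': node 1→21
i=39 'b': node 21→9 (via fail)
i=40 'a': node 9→10  ** P2@[39:40],P4@[40:40]
i=41 'a': node 10→1 (via fail)  ** P4@[41:41]
i=42 'c': node 1→21
i=43 'b': node 21→9 (via fail)
i=44 'b': node 9→13
i=45 'a': node 13→14  ** P2@[44:45],P4@[45:45]
i=46 'a': node 14→15  ** P4@[46:46]
i=47 'c': node 15→16
i=48 'c': node 16→17  ** P5@[43:48],P7@[46:48]
i=49 'a': node 17→12 (via fail)  ** P3@[48:49],P4@[49:49]
i=50 'a': node 12→1 (via fail)  ** P4@[50:50]
i=51 'b': node 1→2
i=52 'a': node 2→3  ** P2@[51:52],P4@[52:52]
i=53 'b': node 3→4  ** P0@[50:53]
i=54 'c': node 4→18 (via fail)
i=55 'b': node 18→9 (via fail)
i=56 'a': node 9→10  ** P2@[55:56],P4@[56:56]
i=57 'c': node 10→21 (via fail)
i=58 'a': node 21→12 (via fail)  ** P3@[57:58],P4@[58:58]
i=59 'a': node 12→1 (via fail)  ** P4@[59:59]
i=60 'c': node 1→21
i=61 'c': node 21→22  ** P7@[59:61]
i=62 'b': node 22→9 (via fail)
i=63 'b': node 9→13

All matches (sorted): [[1,2],[1,4],[4,2],[4,4],[6,1],[7,2],[7,4],[9,2],[9,4],[10,0],[15,3],[15,4],[16,4],[18,7],[20,2],[20,4],[22,3],[22,4],[24,3],[24,4],[26,2],[26,4],[27,4],[28,4],[30,7],[32,3],[32,4],[34,2],[34,4],[36,3],[36,4],[37,4],[40,2],[40,4],[41,4],[45,2],[45,4],[46,4],[48,5],[48,7],[49,3],[49,4],[50,4],[52,2],[52,4],[53,0],[56,2],[56,4],[58,3],[58,4],[59,4],[61,7]]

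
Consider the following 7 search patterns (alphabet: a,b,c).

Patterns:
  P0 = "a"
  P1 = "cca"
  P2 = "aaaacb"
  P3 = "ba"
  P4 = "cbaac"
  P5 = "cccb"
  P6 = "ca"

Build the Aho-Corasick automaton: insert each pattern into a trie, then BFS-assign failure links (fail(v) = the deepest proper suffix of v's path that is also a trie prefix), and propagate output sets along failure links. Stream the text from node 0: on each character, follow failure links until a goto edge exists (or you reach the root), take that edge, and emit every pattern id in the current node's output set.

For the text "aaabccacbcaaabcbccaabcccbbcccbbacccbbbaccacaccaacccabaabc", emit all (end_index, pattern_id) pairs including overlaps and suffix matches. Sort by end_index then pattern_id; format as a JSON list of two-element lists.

Build automaton:
Trie (insert patterns):
  0='ε' goto a→1 b→10 c→2
  1='a' goto a→5  ←P0
  2='c' goto a→18 b→12 c→3
  3='cc' goto a→4 c→16
  4='cca' goto ·  ←P1
  5='aa' goto a→6
  6='aaa' goto a→7
  7='aaaa' goto c→8
  8='aaaac' goto b→9
  9='aaaacb' goto ·  ←P2
  10='b' goto a→11
  11='ba' goto ·  ←P3
  12='cb' goto a→13
  13='cba' goto a→14
  14='cbaa' goto c→15
  15='cbaac' goto ·  ←P4
  16='ccc' goto b→17
  17='cccb' goto ·  ←P5
  18='ca' goto ·  ←P6

BFS fail/out derivation:
  n1('a'): parent n0 fail=0; on 'a' 0 → fail=0;  out {0}∪∅={0}
  n2('c'): parent n0 fail=0; on 'c' 0 → fail=0;  out ∅∪∅=∅
  n10('b'): parent n0 fail=0; on 'b' 0 → fail=0;  out ∅∪∅=∅
  n3('cc'): parent n2 fail=0; on 'c' 0 → fail=2;  out ∅∪∅=∅
  n5('aa'): parent n1 fail=0; on 'a' 0 → fail=1;  out ∅∪{0}={0}
  n11('ba'): parent n10 fail=0; on 'a' 0 → fail=1;  out {3}∪{0}={0,3}
  n12('cb'): parent n2 fail=0; on 'b' 0 → fail=10;  out ∅∪∅=∅
  n18('ca'): parent n2 fail=0; on 'a' 0 → fail=1;  out {6}∪{0}={0,6}
  n4('cca'): parent n3 fail=2; on 'a' 2 → fail=18;  out {1}∪{0,6}={0,1,6}
  n6('aaa'): parent n5 fail=1; on 'a' 1 → fail=5;  out ∅∪{0}={0}
  n13('cba'): parent n12 fail=10; on 'a' 10 → fail=11;  out ∅∪{0,3}={0,3}
  n16('ccc'): parent n3 fail=2; on 'c' 2 → fail=3;  out ∅∪∅=∅
  n7('aaaa'): parent n6 fail=5; on 'a' 5 → fail=6;  out ∅∪{0}={0}
  n14('cbaa'): parent n13 fail=11; on 'a' 11→1 → fail=5;  out ∅∪{0}={0}
  n17('cccb'): parent n16 fail=3; on 'b' 3→2 → fail=12;  out {5}∪∅={5}
  n8('aaaac'): parent n7 fail=6; on 'c' 6→5→1→0 → fail=2;  out ∅∪∅=∅
  n15('cbaac'): parent n14 fail=5; on 'c' 5→1→0 → fail=2;  out {4}∪∅={4}
  n9('aaaacb'): parent n8 fail=2; on 'b' 2 → fail=12;  out {2}∪∅={2}

Text stream:
[0] read 'a'  n0⇒n1  emit P0@[0:0]
[1] read 'a'  n1⇒n5  emit P0@[1:1]
[2] read 'a'  n5⇒n6  emit P0@[2:2]
[3] read 'b'  n6⇒n10 ·f
[4] read 'c'  n10⇒n2 ·f
[5] read 'c'  n2⇒n3
[6] read 'a'  n3⇒n4  emit P0@[6:6],P1@[4:6],P6@[5:6]
[7] read 'c'  n4⇒n2 ·f
[8] read 'b'  n2⇒n12
[9] read 'c'  n12⇒n2 ·f
[10] read 'a'  n2⇒n18  emit P0@[10:10],P6@[9:10]
[11] read 'a'  n18⇒n5 ·f  emit P0@[11:11]
[12] read 'a'  n5⇒n6  emit P0@[12:12]
[13] read 'b'  n6⇒n10 ·f
[14] read 'c'  n10⇒n2 ·f
[15] read 'b'  n2⇒n12
[16] read 'c'  n12⇒n2 ·f
[17] read 'c'  n2⇒n3
[18] read 'a'  n3⇒n4  emit P0@[18:18],P1@[16:18],P6@[17:18]
[19] read 'a'  n4⇒n5 ·f  emit P0@[19:19]
[20] read 'b'  n5⇒n10 ·f
[21] read 'c'  n10⇒n2 ·f
[22] read 'c'  n2⇒n3
[23] read 'c'  n3⇒n16
[24] read 'b'  n16⇒n17  emit P5@[21:24]
[25] read 'b'  n17⇒n10 ·f
[26] read 'c'  n10⇒n2 ·f
[27] read 'c'  n2⇒n3
[28] read 'c'  n3⇒n16
[29] read 'b'  n16⇒n17  emit P5@[26:29]
[30] read 'b'  n17⇒n10 ·f
[31] read 'a'  n10⇒n11  emit P0@[31:31],P3@[30:31]
[32] read 'c'  n11⇒n2 ·f
[33] read 'c'  n2⇒n3
[34] read 'c'  n3⇒n16
[35] read 'b'  n16⇒n17  emit P5@[32:35]
[36] read 'b'  n17⇒n10 ·f
[37] read 'b'  n10⇒n10 ·f
[38] read 'a'  n10⇒n11  emit P0@[38:38],P3@[37:38]
[39] read 'c'  n11⇒n2 ·f
[40] read 'c'  n2⇒n3
[41] read 'a'  n3⇒n4  emit P0@[41:41],P1@[39:41],P6@[40:41]
[42] read 'c'  n4⇒n2 ·f
[43] read 'a'  n2⇒n18  emit P0@[43:43],P6@[42:43]
[44] read 'c'  n18⇒n2 ·f
[45] read 'c'  n2⇒n3
[46] read 'a'  n3⇒n4  emit P0@[46:46],P1@[44:46],P6@[45:46]
[47] read 'a'  n4⇒n5 ·f  emit P0@[47:47]
[48] read 'c'  n5⇒n2 ·f
[49] read 'c'  n2⇒n3
[50] read 'c'  n3⇒n16
[51] read 'a'  n16⇒n4 ·f  emit P0@[51:51],P1@[49:51],P6@[50:51]
[52] read 'b'  n4⇒n10 ·f
[53] read 'a'  n10⇒n11  emit P0@[53:53],P3@[52:53]
[54] read 'a'  n11⇒n5 ·f  emit P0@[54:54]
[55] read 'b'  n5⇒n10 ·f
[56] read 'c'  n10⇒n2 ·f

All matches (sorted): [[0,0],[1,0],[2,0],[6,0],[6,1],[6,6],[10,0],[10,6],[11,0],[12,0],[18,0],[18,1],[18,6],[19,0],[24,5],[29,5],[31,0],[31,3],[35,5],[38,0],[38,3],[41,0],[41,1],[41,6],[43,0],[43,6],[46,0],[46,1],[46,6],[47,0],[51,0],[51,1],[51,6],[53,0],[53,3],[54,0]]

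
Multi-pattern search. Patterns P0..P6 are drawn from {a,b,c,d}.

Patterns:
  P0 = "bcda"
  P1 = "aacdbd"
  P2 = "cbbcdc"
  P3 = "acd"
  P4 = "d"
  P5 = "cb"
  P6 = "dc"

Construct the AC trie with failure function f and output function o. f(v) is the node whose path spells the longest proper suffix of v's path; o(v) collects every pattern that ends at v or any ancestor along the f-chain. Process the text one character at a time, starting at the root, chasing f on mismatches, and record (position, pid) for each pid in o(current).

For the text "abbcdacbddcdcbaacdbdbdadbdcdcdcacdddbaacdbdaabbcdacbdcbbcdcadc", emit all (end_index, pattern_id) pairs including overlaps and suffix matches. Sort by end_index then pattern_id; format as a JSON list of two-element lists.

Build:
Trie nodes:
  n0 'ε': a→5 b→1 c→11 d→19
  n1 'b': c→2
  n2 'bc': d→3
  n3 'bcd': a→4
  n4 'bcda': ·  ←P0
  n5 'a': a→6 c→17
  n6 'aa': c→7
  n7 'aac': d→8
  n8 'aacd': b→9
  n9 'aacdb': d→10
  n10 'aacdbd': ·  ←P1
  n11 'c': b→12
  n12 'cb': b→13  ←P5
  n13 'cbb': c→14
  n14 'cbbc': d→15
  n15 'cbbcd': c→16
  n16 'cbbcdc': ·  ←P2
  n17 'ac': d→18
  n18 'acd': ·  ←P3
  n19 'd': c→20  ←P4
  n20 'dc': ·  ←P6

BFS fail/out derivation:
  n1('b'): parent n0 fail=0; on 'b' 0 → fail=0;  out ∅∪∅=∅
  n5('a'): parent n0 fail=0; on 'a' 0 → fail=0;  out ∅∪∅=∅
  n11('c'): parent n0 fail=0; on 'c' 0 → fail=0;  out ∅∪∅=∅
  n19('d'): parent n0 fail=0; on 'd' 0 → fail=0;  out {4}∪∅={4}
  n2('bc'): parent n1 fail=0; on 'c' 0 → fail=11;  out ∅∪∅=∅
  n6('aa'): parent n5 fail=0; on 'a' 0 → fail=5;  out ∅∪∅=∅
  n12('cb'): parent n11 fail=0; on 'b' 0 → fail=1;  out {5}∪∅={5}
  n17('ac'): parent n5 fail=0; on 'c' 0 → fail=11;  out ∅∪∅=∅
  n20('dc'): parent n19 fail=0; on 'c' 0 → fail=11;  out {6}∪∅={6}
  n3('bcd'): parent n2 fail=11; on 'd' 11→0 → fail=19;  out ∅∪{4}={4}
  n7('aac'): parent n6 fail=5; on 'c' 5 → fail=17;  out ∅∪∅=∅
  n13('cbb'): parent n12 fail=1; on 'b' 1→0 → fail=1;  out ∅∪∅=∅
  n18('acd'): parent n17 fail=11; on 'd' 11→0 → fail=19;  out {3}∪{4}={3,4}
  n4('bcda'): parent n3 fail=19; on 'a' 19→0 → fail=5;  out {0}∪∅={0}
  n8('aacd'): parent n7 fail=17; on 'd' 17 → fail=18;  out ∅∪{3,4}={3,4}
  n14('cbbc'): parent n13 fail=1; on 'c' 1 → fail=2;  out ∅∪∅=∅
  n9('aacdb'): parent n8 fail=18; on 'b' 18→19→0 → fail=1;  out ∅∪∅=∅
  n15('cbbcd'): parent n14 fail=2; on 'd' 2 → fail=3;  out ∅∪{4}={4}
  n10('aacdbd'): parent n9 fail=1; on 'd' 1→0 → fail=19;  out {1}∪{4}={1,4}
  n16('cbbcdc'): parent n15 fail=3; on 'c' 3→19 → fail=20;  out {2}∪{6}={2,6}

Text stream:
[0] read 'a'  n0⇒n5
[1] read 'b'  n5⇒n1 (via fail)
[2] read 'b'  n1⇒n1 (via fail)
[3] read 'c'  n1⇒n2
[4] read 'd'  n2⇒n3  ** P4@[4:4]
[5] read 'a'  n3⇒n4  ** P0@[2:5]
[6] read 'c'  n4⇒n17 (via fail)
[7] read 'b'  n17⇒n12 (via fail)  ** P5@[6:7]
[8] read 'd'  n12⇒n19 (via fail)  ** P4@[8:8]
[9] read 'd'  n19⇒n19 (via fail)  ** P4@[9:9]
[10] read 'c'  n19⇒n20  ** P6@[9:10]
[11] read 'd'  n20⇒n19 (via fail)  ** P4@[11:11]
[12] read 'c'  n19⇒n20  ** P6@[11:12]
[13] read 'b'  n20⇒n12 (via fail)  ** P5@[12:13]
[14] read 'a'  n12⇒n5 (via fail)
[15] read 'a'  n5⇒n6
[16] read 'c'  n6⇒n7
[17] read 'd'  n7⇒n8  ** P3@[15:17],P4@[17:17]
[18] read 'b'  n8⇒n9
[19] read 'd'  n9⇒n10  ** P1@[14:19],P4@[19:19]
[20] read 'b'  n10⇒n1 (via fail)
[21] read 'd'  n1⇒n19 (via fail)  ** P4@[21:21]
[22] read 'a'  n19⇒n5 (via fail)
[23] read 'd'  n5⇒n19 (via fail)  ** P4@[23:23]
[24] read 'b'  n19⇒n1 (via fail)
[25] read 'd'  n1⇒n19 (via fail)  ** P4@[25:25]
[26] read 'c'  n19⇒n20  ** P6@[25:26]
[27] read 'd'  n20⇒n19 (via fail)  ** P4@[27:27]
[28] read 'c'  n19⇒n20  ** P6@[27:28]
[29] read 'd'  n20⇒n19 (via fail)  ** P4@[29:29]
[30] read 'c'  n19⇒n20  ** P6@[29:30]
[31] read 'a'  n20⇒n5 (via fail)
[32] read 'c'  n5⇒n17
[33] read 'd'  n17⇒n18  ** P3@[31:33],P4@[33:33]
[34] read 'd'  n18⇒n19 (via fail)  ** P4@[34:34]
[35] read 'd'  n19⇒n19 (via fail)  ** P4@[35:35]
[36] read 'b'  n19⇒n1 (via fail)
[37] read 'a'  n1⇒n5 (via fail)
[38] read 'a'  n5⇒n6
[39] read 'c'  n6⇒n7
[40] read 'd'  n7⇒n8  ** P3@[38:40],P4@[40:40]
[41] read 'b'  n8⇒n9
[42] read 'd'  n9⇒n10  ** P1@[37:42],P4@[42:42]
[43] read 'a'  n10⇒n5 (via fail)
[44] read 'a'  n5⇒n6
[45] read 'b'  n6⇒n1 (via fail)
[46] read 'b'  n1⇒n1 (via fail)
[47] read 'c'  n1⇒n2
[48] read 'd'  n2⇒n3  ** P4@[48:48]
[49] read 'a'  n3⇒n4  ** P0@[46:49]
[50] read 'c'  n4⇒n17 (via fail)
[51] read 'b'  n17⇒n12 (via fail)  ** P5@[50:51]
[52] read 'd'  n12⇒n19 (via fail)  ** P4@[52:52]
[53] read 'c'  n19⇒n20  ** P6@[52:53]
[54] read 'b'  n20⇒n12 (via fail)  ** P5@[53:54]
[55] read 'b'  n12⇒n13
[56] read 'c'  n13⇒n14
[57] read 'd'  n14⇒n15  ** P4@[57:57]
[58] read 'c'  n15⇒n16  ** P2@[53:58],P6@[57:58]
[59] read 'a'  n16⇒n5 (via fail)
[60] read 'd'  n5⇒n19 (via fail)  ** P4@[60:60]
[61] read 'c'  n19⇒n20  ** P6@[60:61]

All matches (sorted): [[4,4],[5,0],[7,5],[8,4],[9,4],[10,6],[11,4],[12,6],[13,5],[17,3],[17,4],[19,1],[19,4],[21,4],[23,4],[25,4],[26,6],[27,4],[28,6],[29,4],[30,6],[33,3],[33,4],[34,4],[35,4],[40,3],[40,4],[42,1],[42,4],[48,4],[49,0],[51,5],[52,4],[53,6],[54,5],[57,4],[58,2],[58,6],[60,4],[61,6]]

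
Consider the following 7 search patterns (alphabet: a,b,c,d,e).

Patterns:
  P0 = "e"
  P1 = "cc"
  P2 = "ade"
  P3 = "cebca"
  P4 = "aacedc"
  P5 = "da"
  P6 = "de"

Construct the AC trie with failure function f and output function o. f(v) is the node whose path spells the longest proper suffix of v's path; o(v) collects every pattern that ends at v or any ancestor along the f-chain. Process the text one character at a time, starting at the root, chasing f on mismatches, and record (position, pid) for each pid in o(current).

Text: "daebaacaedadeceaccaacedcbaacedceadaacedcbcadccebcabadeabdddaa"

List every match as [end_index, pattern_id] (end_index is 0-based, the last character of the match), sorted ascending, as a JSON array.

Construct AC machine:
Trie (insert patterns):
  0='ε' goto a→4 c→2 d→16 e→1
  1='e' goto ·  [P0 ends]
  2='c' goto c→3 e→7
  3='cc' goto ·  [P1 ends]
  4='a' goto a→11 d→5
  5='ad' goto e→6
  6='ade' goto ·  [P2 ends]
  7='ce' goto b→8
  8='ceb' goto c→9
  9='cebc' goto a→10
  10='cebca' goto ·  [P3 ends]
  11='aa' goto c→12
  12='aac' goto e→13
  13='aace' goto d→14
  14='aaced' goto c→15
  15='aacedc' goto ·  [P4 ends]
  16='d' goto a→17 e→18
  17='da' goto ·  [P5 ends]
  18='de' goto ·  [P6 ends]

Failure links (BFS by depth):
  n1('e'): parent n0 fail=0; on 'e' 0 → fail=0;  out {0}∪∅={0}
  n2('c'): parent n0 fail=0; on 'c' 0 → fail=0;  out ∅∪∅=∅
  n4('a'): parent n0 fail=0; on 'a' 0 → fail=0;  out ∅∪∅=∅
  n16('d'): parent n0 fail=0; on 'd' 0 → fail=0;  out ∅∪∅=∅
  n3('cc'): parent n2 fail=0; on 'c' 0 → fail=2;  out {1}∪∅={1}
  n5('ad'): parent n4 fail=0; on 'd' 0 → fail=16;  out ∅∪∅=∅
  n7('ce'): parent n2 fail=0; on 'e' 0 → fail=1;  out ∅∪{0}={0}
  n11('aa'): parent n4 fail=0; on 'a' 0 → fail=4;  out ∅∪∅=∅
  n17('da'): parent n16 fail=0; on 'a' 0 → fail=4;  out {5}∪∅={5}
  n18('de'): parent n16 fail=0; on 'e' 0 → fail=1;  out {6}∪{0}={0,6}
  n6('ade'): parent n5 fail=16; on 'e' 16 → fail=18;  out {2}∪{0,6}={0,2,6}
  n8('ceb'): parent n7 fail=1; on 'b' 1→0 → fail=0;  out ∅∪∅=∅
  n12('aac'): parent n11 fail=4; on 'c' 4→0 → fail=2;  out ∅∪∅=∅
  n9('cebc'): parent n8 fail=0; on 'c' 0 → fail=2;  out ∅∪∅=∅
  n13('aace'): parent n12 fail=2; on 'e' 2 → fail=7;  out ∅∪{0}={0}
  n10('cebca'): parent n9 fail=2; on 'a' 2→0 → fail=4;  out {3}∪∅={3}
  n14('aaced'): parent n13 fail=7; on 'd' 7→1→0 → fail=16;  out ∅∪∅=∅
  n15('aacedc'): parent n14 fail=16; on 'c' 16→0 → fail=2;  out {4}∪∅={4}

Run:
i=0 'd': node 0→16
i=1 'a': node 16→17  → match P5@[0:1]
i=2 'e': node 17→1 ·f  → match P0@[2:2]
i=3 'b': node 1→0 ·f
i=4 'a': node 0→4
i=5 'a': node 4→11
i=6 'c': node 11→12
i=7 'a': node 12→4 ·f
i=8 'e': node 4→1 ·f  → match P0@[8:8]
i=9 'd': node 1→16 ·f
i=10 'a': node 16→17  → match P5@[9:10]
i=11 'd': node 17→5 ·f
i=12 'e': node 5→6  → match P0@[12:12],P2@[10:12],P6@[11:12]
i=13 'c': node 6→2 ·f
i=14 'e': node 2→7  → match P0@[14:14]
i=15 'a': node 7→4 ·f
i=16 'c': node 4→2 ·f
i=17 'c': node 2→3  → match P1@[16:17]
i=18 'a': node 3→4 ·f
i=19 'a': node 4→11
i=20 'c': node 11→12
i=21 'e': node 12→13  → match P0@[21:21]
i=22 'd': node 13→14
i=23 'c': node 14→15  → match P4@[18:23]
i=24 'b': node 15→0 ·f
i=25 'a': node 0→4
i=26 'a': node 4→11
i=27 'c': node 11→12
i=28 'e': node 12→13  → match P0@[28:28]
i=29 'd': node 13→14
i=30 'c': node 14→15  → match P4@[25:30]
i=31 'e': node 15→7 ·f  → match P0@[31:31]
i=32 'a': node 7→4 ·f
i=33 'd': node 4→5
i=34 'a': node 5→17 ·f  → match P5@[33:34]
i=35 'a': node 17→11 ·f
i=36 'c': node 11→12
i=37 'e': node 12→13  → match P0@[37:37]
i=38 'd': node 13→14
i=39 'c': node 14→15  → match P4@[34:39]
i=40 'b': node 15→0 ·f
i=41 'c': node 0→2
i=42 'a': node 2→4 ·f
i=43 'd': node 4→5
i=44 'c': node 5→2 ·f
i=45 'c': node 2→3  → match P1@[44:45]
i=46 'e': node 3→7 ·f  → match P0@[46:46]
i=47 'b': node 7→8
i=48 'c': node 8→9
i=49 'a': node 9→10  → match P3@[45:49]
i=50 'b': node 10→0 ·f
i=51 'a': node 0→4
i=52 'd': node 4→5
i=53 'e': node 5→6  → match P0@[53:53],P2@[51:53],P6@[52:53]
i=54 'a': node 6→4 ·f
i=55 'b': node 4→0 ·f
i=56 'd': node 0→16
i=57 'd': node 16→16 ·f
i=58 'd': node 16→16 ·f
i=59 'a': node 16→17  → match P5@[58:59]
i=60 'a': node 17→11 ·f

All matches (sorted): [[1,5],[2,0],[8,0],[10,5],[12,0],[12,2],[12,6],[14,0],[17,1],[21,0],[23,4],[28,0],[30,4],[31,0],[34,5],[37,0],[39,4],[45,1],[46,0],[49,3],[53,0],[53,2],[53,6],[59,5]]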